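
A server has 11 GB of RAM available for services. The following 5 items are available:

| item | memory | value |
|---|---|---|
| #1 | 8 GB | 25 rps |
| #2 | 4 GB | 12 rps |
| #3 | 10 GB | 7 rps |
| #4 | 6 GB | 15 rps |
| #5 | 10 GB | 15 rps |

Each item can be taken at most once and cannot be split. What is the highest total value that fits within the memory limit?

This is a 0/1 knapsack; check combinations near the capacity.
- #2+#4: memory 4+6=10, value 12+15=27
- #1: memory 8, value 25
- #4: memory 6, value 15
- #5: memory 10, value 15
Best: 27 rps.

27 rps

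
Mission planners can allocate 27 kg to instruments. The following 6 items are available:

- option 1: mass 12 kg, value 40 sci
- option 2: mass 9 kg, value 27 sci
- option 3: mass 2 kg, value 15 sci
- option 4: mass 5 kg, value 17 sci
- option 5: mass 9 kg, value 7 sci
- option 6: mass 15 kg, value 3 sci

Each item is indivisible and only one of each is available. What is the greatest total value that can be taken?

This is a 0/1 knapsack; check combinations near the capacity.
- option 1+option 2+option 4: mass 12+9+5=26, value 40+27+17=84
- option 1+option 2+option 3: mass 12+9+2=23, value 40+27+15=82
- option 1+option 3+option 4: mass 12+2+5=19, value 40+15+17=72
- option 1+option 2: mass 12+9=21, value 40+27=67
Best: 84 sci.

84 sci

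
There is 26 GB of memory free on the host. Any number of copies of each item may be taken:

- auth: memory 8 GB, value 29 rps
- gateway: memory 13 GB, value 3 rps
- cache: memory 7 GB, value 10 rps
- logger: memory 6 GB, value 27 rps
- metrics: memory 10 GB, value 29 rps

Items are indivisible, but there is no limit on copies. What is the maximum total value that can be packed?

110 rps

Best value-per-unit is logger at 27/6; filling with it alone gives 4×27 = 108.
Optimal mix: 1×auth + 3×logger → memory 26, value 110.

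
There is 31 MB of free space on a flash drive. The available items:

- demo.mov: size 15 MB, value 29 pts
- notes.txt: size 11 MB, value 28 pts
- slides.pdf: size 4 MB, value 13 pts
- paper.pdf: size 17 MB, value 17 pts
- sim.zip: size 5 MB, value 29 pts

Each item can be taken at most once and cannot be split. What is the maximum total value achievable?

86 pts

Check high-value combinations within 31 MB:
- demo.mov+notes.txt+sim.zip: size 15+11+5=31, value 29+28+29=86
- demo.mov+slides.pdf+sim.zip: size 15+4+5=24, value 29+13+29=71
- notes.txt+slides.pdf+sim.zip: size 11+4+5=20, value 28+13+29=70
- demo.mov+notes.txt+slides.pdf: size 15+11+4=30, value 29+28+13=70
- slides.pdf+paper.pdf+sim.zip: size 4+17+5=26, value 13+17+29=59
Best: 86 pts.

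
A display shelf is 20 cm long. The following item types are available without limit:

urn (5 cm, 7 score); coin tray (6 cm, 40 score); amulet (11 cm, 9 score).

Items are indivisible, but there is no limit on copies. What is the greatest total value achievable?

Best value-per-unit is coin tray at 40/6, and filling with it alone uses length 3×6=18. No mix of the others beats 3×40 = 120.

120 score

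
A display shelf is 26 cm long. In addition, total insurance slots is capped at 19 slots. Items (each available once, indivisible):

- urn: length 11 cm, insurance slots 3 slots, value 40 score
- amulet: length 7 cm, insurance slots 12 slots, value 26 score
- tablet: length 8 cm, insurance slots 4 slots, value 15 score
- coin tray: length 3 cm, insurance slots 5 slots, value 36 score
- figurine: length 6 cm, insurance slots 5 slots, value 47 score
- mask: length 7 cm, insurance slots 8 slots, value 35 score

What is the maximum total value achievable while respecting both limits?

Feasible sets respecting both limits:
- urn+coin tray+figurine: length 20, insurance slots 13, value 123
- urn+figurine+mask: length 24, insurance slots 16, value 122
- coin tray+figurine+mask: length 16, insurance slots 18, value 118
Best: 123 score.

123 score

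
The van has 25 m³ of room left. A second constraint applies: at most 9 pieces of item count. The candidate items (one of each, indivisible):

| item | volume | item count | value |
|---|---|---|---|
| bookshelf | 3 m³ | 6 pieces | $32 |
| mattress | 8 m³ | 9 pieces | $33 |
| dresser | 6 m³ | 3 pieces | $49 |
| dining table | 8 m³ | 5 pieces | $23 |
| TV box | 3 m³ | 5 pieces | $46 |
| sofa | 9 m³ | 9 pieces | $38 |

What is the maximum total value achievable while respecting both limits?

Feasible sets respecting both limits:
- dresser+TV box: volume 9, item count 8, value 95
- bookshelf+dresser: volume 9, item count 9, value 81
- dresser+dining table: volume 14, item count 8, value 72
- dresser: volume 6, item count 3, value 49
Best: $95.

$95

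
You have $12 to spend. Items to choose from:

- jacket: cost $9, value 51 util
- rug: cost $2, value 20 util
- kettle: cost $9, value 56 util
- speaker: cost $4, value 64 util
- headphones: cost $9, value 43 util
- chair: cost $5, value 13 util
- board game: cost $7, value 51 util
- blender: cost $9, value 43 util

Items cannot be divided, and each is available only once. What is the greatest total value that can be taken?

Check high-value combinations within $12:
- speaker+board game: cost 4+7=11, value 64+51=115
- rug+speaker+chair: cost 2+4+5=11, value 20+64+13=97
- rug+speaker: cost 2+4=6, value 20+64=84
- speaker+chair: cost 4+5=9, value 64+13=77
- rug+kettle: cost 2+9=11, value 20+56=76
Best: 115 util.

115 util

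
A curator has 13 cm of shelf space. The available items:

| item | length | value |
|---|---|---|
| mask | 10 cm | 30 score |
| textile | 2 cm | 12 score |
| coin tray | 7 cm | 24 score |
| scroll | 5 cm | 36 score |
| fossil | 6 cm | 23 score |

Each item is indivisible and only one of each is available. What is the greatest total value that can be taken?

Check high-value combinations within 13 cm:
- textile+scroll+fossil: length 2+5+6=13, value 12+36+23=71
- coin tray+scroll: length 7+5=12, value 24+36=60
- scroll+fossil: length 5+6=11, value 36+23=59
Best: 71 score.

71 score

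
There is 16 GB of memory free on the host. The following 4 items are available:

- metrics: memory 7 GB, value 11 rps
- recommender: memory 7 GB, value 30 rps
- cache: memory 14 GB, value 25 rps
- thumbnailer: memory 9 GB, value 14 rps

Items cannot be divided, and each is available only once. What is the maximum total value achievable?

44 rps

Check high-value combinations within 16 GB:
- recommender+thumbnailer: memory 7+9=16, value 30+14=44
- metrics+recommender: memory 7+7=14, value 11+30=41
- recommender: memory 7, value 30
Best: 44 rps.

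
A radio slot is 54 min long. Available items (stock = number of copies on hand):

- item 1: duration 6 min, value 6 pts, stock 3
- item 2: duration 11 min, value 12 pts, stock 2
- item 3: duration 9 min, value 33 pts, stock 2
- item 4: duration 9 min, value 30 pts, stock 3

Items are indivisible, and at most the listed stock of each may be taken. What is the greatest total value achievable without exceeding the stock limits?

Best selections within duration 54 and stock limits:
- 1×item 1 + 2×item 3 + 3×item 4: duration 51, value 162
- 2×item 3 + 3×item 4: duration 45, value 156
- 1×item 1 + 1×item 2 + 2×item 3 + 2×item 4: duration 53, value 144
- 3×item 1 + 2×item 3 + 2×item 4: duration 54, value 144
Best: 162 pts.

162 pts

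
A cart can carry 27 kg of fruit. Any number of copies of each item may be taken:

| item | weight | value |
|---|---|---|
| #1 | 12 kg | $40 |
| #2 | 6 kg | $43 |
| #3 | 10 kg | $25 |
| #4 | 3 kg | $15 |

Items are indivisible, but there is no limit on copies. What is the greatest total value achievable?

Best value-per-unit is #2 at 43/6; filling with it alone gives 4×43 = 172.
Optimal mix: 4×#2 + 1×#4 → weight 27, value 187.

$187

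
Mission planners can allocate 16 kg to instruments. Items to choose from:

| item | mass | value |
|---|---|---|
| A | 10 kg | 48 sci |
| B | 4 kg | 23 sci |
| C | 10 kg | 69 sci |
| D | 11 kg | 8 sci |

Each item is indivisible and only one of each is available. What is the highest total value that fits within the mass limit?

92 sci

Check high-value combinations within 16 kg:
- B+C: mass 4+10=14, value 23+69=92
- A+B: mass 10+4=14, value 48+23=71
- C: mass 10, value 69
Best: 92 sci.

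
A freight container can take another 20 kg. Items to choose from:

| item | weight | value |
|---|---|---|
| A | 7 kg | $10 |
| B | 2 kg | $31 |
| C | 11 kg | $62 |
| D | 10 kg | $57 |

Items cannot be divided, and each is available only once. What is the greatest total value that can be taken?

$103

Check high-value combinations within 20 kg:
- A+B+C: weight 7+2+11=20, value 10+31+62=103
- A+B+D: weight 7+2+10=19, value 10+31+57=98
- B+C: weight 2+11=13, value 31+62=93
- B+D: weight 2+10=12, value 31+57=88
Best: $103.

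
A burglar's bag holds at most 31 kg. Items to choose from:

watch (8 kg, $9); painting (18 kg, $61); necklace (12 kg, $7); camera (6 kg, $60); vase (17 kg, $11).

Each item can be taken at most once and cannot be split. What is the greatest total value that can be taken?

$121

Check high-value combinations within 31 kg:
- painting+camera: weight 18+6=24, value 61+60=121
- watch+camera+vase: weight 8+6+17=31, value 9+60+11=80
- watch+necklace+camera: weight 8+12+6=26, value 9+7+60=76
Best: $121.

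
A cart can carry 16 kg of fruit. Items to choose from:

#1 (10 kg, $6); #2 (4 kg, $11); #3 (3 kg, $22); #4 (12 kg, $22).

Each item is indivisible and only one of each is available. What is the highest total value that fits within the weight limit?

$44

Check high-value combinations within 16 kg:
- #3+#4: weight 3+12=15, value 22+22=44
- #2+#3: weight 4+3=7, value 11+22=33
- #2+#4: weight 4+12=16, value 11+22=33
Best: $44.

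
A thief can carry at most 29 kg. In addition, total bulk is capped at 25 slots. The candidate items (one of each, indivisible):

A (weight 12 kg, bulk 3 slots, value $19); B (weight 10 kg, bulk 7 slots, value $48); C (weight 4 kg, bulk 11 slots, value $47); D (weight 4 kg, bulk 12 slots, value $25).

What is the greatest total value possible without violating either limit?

Feasible sets respecting both limits:
- A+B+C: weight 26, bulk 21, value 114
- B+C: weight 14, bulk 18, value 95
- A+B+D: weight 26, bulk 22, value 92
Best: $114.

$114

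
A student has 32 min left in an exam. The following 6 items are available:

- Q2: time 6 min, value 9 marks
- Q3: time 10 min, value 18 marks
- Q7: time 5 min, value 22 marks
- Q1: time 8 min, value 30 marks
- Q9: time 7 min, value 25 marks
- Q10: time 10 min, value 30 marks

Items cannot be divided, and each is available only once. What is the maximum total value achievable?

This is a 0/1 knapsack; check combinations near the capacity.
- Q7+Q1+Q9+Q10: time 5+8+7+10=30, value 22+30+25+30=107
- Q3+Q7+Q1+Q9: time 10+5+8+7=30, value 18+22+30+25=95
- Q3+Q7+Q9+Q10: time 10+5+7+10=32, value 18+22+25+30=95
- Q2+Q1+Q9+Q10: time 6+8+7+10=31, value 9+30+25+30=94
- Q2+Q7+Q1+Q10: time 6+5+8+10=29, value 9+22+30+30=91
Best: 107 marks.

107 marks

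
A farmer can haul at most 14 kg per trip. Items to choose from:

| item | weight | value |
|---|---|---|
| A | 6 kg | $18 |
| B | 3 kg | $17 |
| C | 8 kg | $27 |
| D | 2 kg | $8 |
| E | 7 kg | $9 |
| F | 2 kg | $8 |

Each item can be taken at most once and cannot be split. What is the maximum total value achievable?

$52

Check high-value combinations within 14 kg:
- B+C+D: weight 3+8+2=13, value 17+27+8=52
- B+C+F: weight 3+8+2=13, value 17+27+8=52
- A+B+D+F: weight 6+3+2+2=13, value 18+17+8+8=51
- A+C: weight 6+8=14, value 18+27=45
- B+C: weight 3+8=11, value 17+27=44
Best: $52.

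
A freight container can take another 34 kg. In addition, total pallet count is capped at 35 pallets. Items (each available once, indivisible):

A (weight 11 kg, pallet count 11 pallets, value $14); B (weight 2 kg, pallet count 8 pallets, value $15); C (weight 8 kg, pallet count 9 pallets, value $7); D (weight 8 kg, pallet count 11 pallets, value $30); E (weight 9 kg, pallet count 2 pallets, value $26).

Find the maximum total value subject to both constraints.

$85

Feasible sets respecting both limits:
- A+B+D+E: weight 30, pallet count 32, value 85
- B+C+D+E: weight 27, pallet count 30, value 78
- B+D+E: weight 19, pallet count 21, value 71
- A+D+E: weight 28, pallet count 24, value 70
Best: $85.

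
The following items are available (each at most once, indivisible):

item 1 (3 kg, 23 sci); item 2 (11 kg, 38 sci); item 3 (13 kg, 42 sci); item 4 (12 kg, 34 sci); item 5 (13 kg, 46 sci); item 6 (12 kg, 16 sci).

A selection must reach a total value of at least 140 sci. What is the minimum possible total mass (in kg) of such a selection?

39

Subsets with value ≥ 140, sorted by total mass:
- item 1+item 2+item 4+item 5: mass 39, value 141
- item 1+item 2+item 3+item 5: mass 40, value 149
- item 1+item 3+item 4+item 5: mass 41, value 145
Minimum mass: 39 kg.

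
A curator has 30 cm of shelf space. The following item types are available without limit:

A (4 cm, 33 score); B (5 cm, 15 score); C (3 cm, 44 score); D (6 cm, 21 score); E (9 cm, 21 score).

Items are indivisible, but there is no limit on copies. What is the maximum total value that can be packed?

Best value-per-unit is C at 44/3, and filling with it alone uses length 10×3=30. No mix of the others beats 10×44 = 440.

440 score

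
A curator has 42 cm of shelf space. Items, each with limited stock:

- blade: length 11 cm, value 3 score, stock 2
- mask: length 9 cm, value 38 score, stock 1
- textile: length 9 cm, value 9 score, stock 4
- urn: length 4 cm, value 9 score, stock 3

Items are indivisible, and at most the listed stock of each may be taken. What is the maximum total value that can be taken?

Best selections within length 42 and stock limits:
- 1×mask + 2×textile + 3×urn: length 39, value 83
- 1×blade + 1×mask + 1×textile + 3×urn: length 41, value 77
- 1×mask + 1×textile + 3×urn: length 30, value 74
- 1×mask + 2×textile + 2×urn: length 35, value 74
Best: 83 score.

83 score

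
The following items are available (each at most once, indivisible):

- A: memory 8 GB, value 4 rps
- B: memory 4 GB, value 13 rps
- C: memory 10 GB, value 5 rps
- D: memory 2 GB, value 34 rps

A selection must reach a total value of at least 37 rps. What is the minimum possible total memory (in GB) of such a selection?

6

Subsets with value ≥ 37, sorted by total memory:
- B+D: memory 6, value 47
- A+D: memory 10, value 38
Minimum memory: 6 GB.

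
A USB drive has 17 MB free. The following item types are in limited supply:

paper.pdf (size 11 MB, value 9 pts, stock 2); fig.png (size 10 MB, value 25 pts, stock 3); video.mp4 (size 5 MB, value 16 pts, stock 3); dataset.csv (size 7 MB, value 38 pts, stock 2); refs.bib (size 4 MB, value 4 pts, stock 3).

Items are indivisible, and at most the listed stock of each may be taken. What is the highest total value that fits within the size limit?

76 pts

Top feasible selections:
- 2×dataset.csv: size 14, value 76
- 2×video.mp4 + 1×dataset.csv: size 17, value 70
Best: 76 pts.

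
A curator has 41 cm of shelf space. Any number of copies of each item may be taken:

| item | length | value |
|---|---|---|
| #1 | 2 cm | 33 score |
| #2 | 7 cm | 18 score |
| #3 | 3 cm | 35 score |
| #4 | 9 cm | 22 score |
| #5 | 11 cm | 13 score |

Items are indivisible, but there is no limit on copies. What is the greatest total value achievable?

662 score

Best value-per-unit is #1 at 33/2; filling with it alone gives 20×33 = 660.
Optimal mix: 19×#1 + 1×#3 → length 41, value 662.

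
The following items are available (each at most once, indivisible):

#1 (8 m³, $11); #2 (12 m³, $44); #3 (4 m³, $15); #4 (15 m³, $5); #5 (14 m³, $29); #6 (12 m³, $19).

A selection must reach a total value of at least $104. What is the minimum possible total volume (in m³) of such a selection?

Subsets with value ≥ 104, sorted by total volume:
- #2+#3+#5+#6: volume 42, value 107
- #1+#2+#3+#5+#6: volume 50, value 118
- #1+#2+#3+#4+#5: volume 53, value 104
Minimum volume: 42 m³.

42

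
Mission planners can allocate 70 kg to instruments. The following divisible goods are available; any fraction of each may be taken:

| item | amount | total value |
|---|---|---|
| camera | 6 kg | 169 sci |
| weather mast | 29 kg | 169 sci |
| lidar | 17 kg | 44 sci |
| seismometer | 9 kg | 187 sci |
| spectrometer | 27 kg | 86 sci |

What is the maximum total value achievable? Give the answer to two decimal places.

Take in order of value per unit:
- camera (169/6 per unit): all 6 → value 169, running total 169.00
- seismometer (187/9 per unit): all 9 → value 187, running total 356.00
- weather mast (169/29 per unit): all 29 → value 169, running total 525.00
- spectrometer (86/27 per unit): 26 of 27 → value 26×86/27 = 82.8148, running total 607.81
Total 607.81.

607.81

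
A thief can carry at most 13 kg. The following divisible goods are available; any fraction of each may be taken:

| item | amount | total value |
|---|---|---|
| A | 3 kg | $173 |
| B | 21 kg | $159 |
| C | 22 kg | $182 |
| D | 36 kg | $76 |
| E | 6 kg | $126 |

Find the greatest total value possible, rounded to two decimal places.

332.09

Take in order of value per unit:
- A (173/3 per unit): all 3 → value 173, running total 173.00
- E (126/6 per unit): all 6 → value 126, running total 299.00
- C (182/22 per unit): 4 of 22 → value 4×182/22 = 33.0909, running total 332.09
Total 332.09.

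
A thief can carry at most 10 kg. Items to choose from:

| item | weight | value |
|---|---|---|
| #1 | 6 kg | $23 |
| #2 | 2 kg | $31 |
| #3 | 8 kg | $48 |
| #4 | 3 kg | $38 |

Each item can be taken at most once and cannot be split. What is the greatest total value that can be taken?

$79

Check high-value combinations within 10 kg:
- #2+#3: weight 2+8=10, value 31+48=79
- #2+#4: weight 2+3=5, value 31+38=69
- #1+#4: weight 6+3=9, value 23+38=61
- #1+#2: weight 6+2=8, value 23+31=54
Best: $79.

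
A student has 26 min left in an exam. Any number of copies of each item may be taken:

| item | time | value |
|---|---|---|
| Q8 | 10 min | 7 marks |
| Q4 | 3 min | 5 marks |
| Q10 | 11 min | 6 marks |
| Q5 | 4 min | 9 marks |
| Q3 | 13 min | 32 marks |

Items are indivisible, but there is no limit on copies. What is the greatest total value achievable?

64 marks

Best value-per-unit is Q3 at 32/13, and filling with it alone uses time 2×13=26. No mix of the others beats 2×32 = 64.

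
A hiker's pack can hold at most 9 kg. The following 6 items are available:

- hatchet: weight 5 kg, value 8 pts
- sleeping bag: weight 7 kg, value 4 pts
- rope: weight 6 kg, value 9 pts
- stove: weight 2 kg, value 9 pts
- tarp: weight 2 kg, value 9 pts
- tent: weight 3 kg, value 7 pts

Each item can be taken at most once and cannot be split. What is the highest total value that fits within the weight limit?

Check high-value combinations within 9 kg:
- hatchet+stove+tarp: weight 5+2+2=9, value 8+9+9=26
- stove+tarp+tent: weight 2+2+3=7, value 9+9+7=25
- stove+tarp: weight 2+2=4, value 9+9=18
- rope+stove: weight 6+2=8, value 9+9=18
- rope+tarp: weight 6+2=8, value 9+9=18
Best: 26 pts.

26 pts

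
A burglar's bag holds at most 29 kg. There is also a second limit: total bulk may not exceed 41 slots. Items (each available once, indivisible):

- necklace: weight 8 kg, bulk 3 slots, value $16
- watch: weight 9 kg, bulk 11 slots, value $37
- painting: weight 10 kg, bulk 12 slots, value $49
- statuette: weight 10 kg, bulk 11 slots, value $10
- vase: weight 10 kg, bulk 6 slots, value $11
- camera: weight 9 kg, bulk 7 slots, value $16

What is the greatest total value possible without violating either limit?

Feasible sets respecting both limits:
- necklace+watch+painting: weight 27, bulk 26, value 102
- watch+painting+camera: weight 28, bulk 30, value 102
- watch+painting+vase: weight 29, bulk 29, value 97
Best: $102.

$102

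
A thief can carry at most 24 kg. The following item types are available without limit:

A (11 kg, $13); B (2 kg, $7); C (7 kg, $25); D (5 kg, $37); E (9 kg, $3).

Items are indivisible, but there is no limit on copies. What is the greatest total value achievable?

$162

Best value-per-unit is D at 37/5; filling with it alone gives 4×37 = 148.
Optimal mix: 2×B + 4×D → weight 24, value 162.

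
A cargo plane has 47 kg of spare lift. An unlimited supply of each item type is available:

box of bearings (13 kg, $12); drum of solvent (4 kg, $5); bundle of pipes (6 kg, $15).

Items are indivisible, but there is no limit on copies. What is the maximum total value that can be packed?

Best value-per-unit is bundle of pipes at 15/6; filling with it alone gives 7×15 = 105.
Optimal mix: 1×drum of solvent + 7×bundle of pipes → weight 46, value 110.

$110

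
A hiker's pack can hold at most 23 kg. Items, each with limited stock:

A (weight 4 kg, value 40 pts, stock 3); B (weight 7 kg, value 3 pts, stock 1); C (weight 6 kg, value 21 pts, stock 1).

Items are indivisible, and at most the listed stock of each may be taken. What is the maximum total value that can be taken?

Top feasible selections:
- 3×A + 1×C: weight 18, value 141
- 3×A + 1×B: weight 19, value 123
- 3×A: weight 12, value 120
Best: 141 pts.

141 pts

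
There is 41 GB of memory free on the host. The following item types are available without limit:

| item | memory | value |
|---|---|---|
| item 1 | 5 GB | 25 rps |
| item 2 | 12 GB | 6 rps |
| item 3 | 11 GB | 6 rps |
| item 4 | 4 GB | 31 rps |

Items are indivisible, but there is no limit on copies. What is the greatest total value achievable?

Best value-per-unit is item 4 at 31/4, and filling with it alone uses memory 10×4=40. No mix of the others beats 10×31 = 310.

310 rps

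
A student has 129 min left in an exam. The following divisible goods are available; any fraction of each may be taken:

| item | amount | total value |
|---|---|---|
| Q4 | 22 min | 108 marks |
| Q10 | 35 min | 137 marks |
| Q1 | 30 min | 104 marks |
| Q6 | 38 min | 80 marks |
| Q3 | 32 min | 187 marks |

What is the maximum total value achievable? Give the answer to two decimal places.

Take in order of value per unit:
- Q3 (187/32 per unit): all 32 → value 187, running total 187.00
- Q4 (108/22 per unit): all 22 → value 108, running total 295.00
- Q10 (137/35 per unit): all 35 → value 137, running total 432.00
- Q1 (104/30 per unit): all 30 → value 104, running total 536.00
- Q6 (80/38 per unit): 10 of 38 → value 10×80/38 = 21.0526, running total 557.05
Total 557.05.

557.05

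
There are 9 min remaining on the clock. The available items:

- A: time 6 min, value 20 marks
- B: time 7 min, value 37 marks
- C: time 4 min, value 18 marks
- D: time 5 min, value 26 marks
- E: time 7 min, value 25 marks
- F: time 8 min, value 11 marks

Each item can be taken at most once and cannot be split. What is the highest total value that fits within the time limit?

44 marks

This is a 0/1 knapsack; check combinations near the capacity.
- C+D: time 4+5=9, value 18+26=44
- B: time 7, value 37
- D: time 5, value 26
Best: 44 marks.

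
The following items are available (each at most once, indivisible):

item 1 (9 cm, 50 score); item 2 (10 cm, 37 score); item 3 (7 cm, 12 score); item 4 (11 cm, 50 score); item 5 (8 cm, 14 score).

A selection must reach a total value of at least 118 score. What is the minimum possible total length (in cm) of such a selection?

Subsets with value ≥ 118, sorted by total length:
- item 1+item 2+item 4: length 30, value 137
- item 1+item 3+item 4+item 5: length 35, value 126
- item 1+item 2+item 3+item 4: length 37, value 149
- item 1+item 2+item 4+item 5: length 38, value 151
Minimum length: 30 cm.

30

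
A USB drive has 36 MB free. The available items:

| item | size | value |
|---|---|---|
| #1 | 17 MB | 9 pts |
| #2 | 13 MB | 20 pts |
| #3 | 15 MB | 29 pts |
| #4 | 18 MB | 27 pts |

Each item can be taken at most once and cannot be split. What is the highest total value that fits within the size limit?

56 pts

Check high-value combinations within 36 MB:
- #3+#4: size 15+18=33, value 29+27=56
- #2+#3: size 13+15=28, value 20+29=49
- #2+#4: size 13+18=31, value 20+27=47
Best: 56 pts.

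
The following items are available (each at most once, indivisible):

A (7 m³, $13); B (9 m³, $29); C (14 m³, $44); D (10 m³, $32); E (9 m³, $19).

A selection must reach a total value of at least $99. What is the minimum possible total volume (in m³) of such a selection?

33

Subsets with value ≥ 99, sorted by total volume:
- B+C+D: volume 33, value 105
- A+B+C+E: volume 39, value 105
- A+B+C+D: volume 40, value 118
Minimum volume: 33 m³.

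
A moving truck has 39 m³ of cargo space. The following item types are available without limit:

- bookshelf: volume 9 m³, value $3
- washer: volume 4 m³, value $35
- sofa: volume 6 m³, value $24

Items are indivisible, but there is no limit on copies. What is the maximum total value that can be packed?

$315

Best value-per-unit is washer at 35/4, and filling with it alone uses volume 9×4=36. No mix of the others beats 9×35 = 315.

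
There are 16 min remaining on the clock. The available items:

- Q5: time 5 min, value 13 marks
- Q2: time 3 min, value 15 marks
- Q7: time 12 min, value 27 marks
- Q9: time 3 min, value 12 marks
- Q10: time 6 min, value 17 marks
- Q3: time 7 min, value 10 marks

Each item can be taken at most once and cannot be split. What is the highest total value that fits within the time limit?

45 marks

Check high-value combinations within 16 min:
- Q5+Q2+Q10: time 5+3+6=14, value 13+15+17=45
- Q2+Q9+Q10: time 3+3+6=12, value 15+12+17=44
- Q5+Q9+Q10: time 5+3+6=14, value 13+12+17=42
- Q2+Q7: time 3+12=15, value 15+27=42
Best: 45 marks.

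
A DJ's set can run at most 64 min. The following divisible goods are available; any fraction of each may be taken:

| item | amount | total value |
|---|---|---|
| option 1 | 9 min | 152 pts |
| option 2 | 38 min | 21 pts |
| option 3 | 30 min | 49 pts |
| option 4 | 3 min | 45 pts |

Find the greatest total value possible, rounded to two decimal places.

258.16

Take in order of value per unit:
- option 1 (152/9 per unit): all 9 → value 152, running total 152.00
- option 4 (45/3 per unit): all 3 → value 45, running total 197.00
- option 3 (49/30 per unit): all 30 → value 49, running total 246.00
- option 2 (21/38 per unit): 22 of 38 → value 22×21/38 = 12.1579, running total 258.16
Total 258.16.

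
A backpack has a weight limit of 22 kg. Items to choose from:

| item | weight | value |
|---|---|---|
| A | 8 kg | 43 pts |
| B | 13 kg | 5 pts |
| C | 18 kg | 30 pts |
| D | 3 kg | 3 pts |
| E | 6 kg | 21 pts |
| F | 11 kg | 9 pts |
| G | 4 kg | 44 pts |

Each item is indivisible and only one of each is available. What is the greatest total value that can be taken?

111 pts

Check high-value combinations within 22 kg:
- A+D+E+G: weight 8+3+6+4=21, value 43+3+21+44=111
- A+E+G: weight 8+6+4=18, value 43+21+44=108
- A+D+G: weight 8+3+4=15, value 43+3+44=90
- A+G: weight 8+4=12, value 43+44=87
- E+F+G: weight 6+11+4=21, value 21+9+44=74
Best: 111 pts.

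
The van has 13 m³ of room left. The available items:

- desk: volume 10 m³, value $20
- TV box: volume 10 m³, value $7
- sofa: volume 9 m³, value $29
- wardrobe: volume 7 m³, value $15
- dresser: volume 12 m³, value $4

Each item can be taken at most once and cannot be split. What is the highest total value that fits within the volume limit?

$29

This is a 0/1 knapsack; check combinations near the capacity.
- sofa: volume 9, value 29
- desk: volume 10, value 20
- wardrobe: volume 7, value 15
- TV box: volume 10, value 7
Best: $29.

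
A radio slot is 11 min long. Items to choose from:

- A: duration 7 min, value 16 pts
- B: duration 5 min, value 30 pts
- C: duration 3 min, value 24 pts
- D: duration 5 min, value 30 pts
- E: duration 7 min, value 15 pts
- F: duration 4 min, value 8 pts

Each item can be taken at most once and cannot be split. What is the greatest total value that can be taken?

This is a 0/1 knapsack; check combinations near the capacity.
- B+D: duration 5+5=10, value 30+30=60
- B+C: duration 5+3=8, value 30+24=54
- C+D: duration 3+5=8, value 24+30=54
Best: 60 pts.

60 pts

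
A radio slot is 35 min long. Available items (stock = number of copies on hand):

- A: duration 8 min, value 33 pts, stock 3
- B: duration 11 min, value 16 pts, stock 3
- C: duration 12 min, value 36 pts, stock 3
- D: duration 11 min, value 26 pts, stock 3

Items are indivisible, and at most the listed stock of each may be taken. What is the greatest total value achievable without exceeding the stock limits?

125 pts

Top feasible selections:
- 3×A + 1×D: duration 35, value 125
- 3×A + 1×B: duration 35, value 115
Best: 125 pts.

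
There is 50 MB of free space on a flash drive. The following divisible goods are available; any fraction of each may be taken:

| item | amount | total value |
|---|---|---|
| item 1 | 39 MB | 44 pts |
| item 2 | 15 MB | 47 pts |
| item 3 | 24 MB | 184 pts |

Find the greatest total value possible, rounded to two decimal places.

243.41

Take in order of value per unit:
- item 3 (184/24 per unit): all 24 → value 184, running total 184.00
- item 2 (47/15 per unit): all 15 → value 47, running total 231.00
- item 1 (44/39 per unit): 11 of 39 → value 11×44/39 = 12.4103, running total 243.41
Total 243.41.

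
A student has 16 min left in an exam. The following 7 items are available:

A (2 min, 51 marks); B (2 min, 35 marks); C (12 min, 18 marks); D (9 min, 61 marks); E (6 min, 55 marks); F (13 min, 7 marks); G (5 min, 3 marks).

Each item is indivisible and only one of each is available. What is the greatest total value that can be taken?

Check high-value combinations within 16 min:
- A+B+D: time 2+2+9=13, value 51+35+61=147
- A+B+E+G: time 2+2+6+5=15, value 51+35+55+3=144
- A+B+E: time 2+2+6=10, value 51+35+55=141
Best: 147 marks.

147 marks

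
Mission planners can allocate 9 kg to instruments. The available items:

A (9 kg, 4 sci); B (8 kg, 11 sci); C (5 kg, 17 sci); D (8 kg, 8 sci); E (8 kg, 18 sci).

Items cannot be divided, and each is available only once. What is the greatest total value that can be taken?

18 sci

Check high-value combinations within 9 kg:
- E: mass 8, value 18
- C: mass 5, value 17
- B: mass 8, value 11
Best: 18 sci.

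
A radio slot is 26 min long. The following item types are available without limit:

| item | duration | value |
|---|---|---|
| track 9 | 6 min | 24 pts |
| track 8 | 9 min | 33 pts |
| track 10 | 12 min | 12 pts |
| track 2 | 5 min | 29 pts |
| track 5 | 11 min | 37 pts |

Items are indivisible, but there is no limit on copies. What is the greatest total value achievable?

145 pts

Best value-per-unit is track 2 at 29/5, and filling with it alone uses duration 5×5=25. No mix of the others beats 5×29 = 145.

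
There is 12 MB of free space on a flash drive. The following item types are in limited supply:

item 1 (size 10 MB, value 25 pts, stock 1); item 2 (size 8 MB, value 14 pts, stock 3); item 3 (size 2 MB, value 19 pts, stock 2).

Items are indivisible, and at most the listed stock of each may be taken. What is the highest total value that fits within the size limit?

52 pts

Top feasible selections:
- 1×item 2 + 2×item 3: size 12, value 52
- 1×item 1 + 1×item 3: size 12, value 44
- 2×item 3: size 4, value 38
- 1×item 2 + 1×item 3: size 10, value 33
Best: 52 pts.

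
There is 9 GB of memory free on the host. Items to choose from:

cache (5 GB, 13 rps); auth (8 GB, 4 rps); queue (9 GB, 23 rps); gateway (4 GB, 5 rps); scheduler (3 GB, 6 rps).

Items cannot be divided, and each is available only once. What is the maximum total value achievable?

23 rps

Check high-value combinations within 9 GB:
- queue: memory 9, value 23
- cache+scheduler: memory 5+3=8, value 13+6=19
- cache+gateway: memory 5+4=9, value 13+5=18
- cache: memory 5, value 13
- gateway+scheduler: memory 4+3=7, value 5+6=11
Best: 23 rps.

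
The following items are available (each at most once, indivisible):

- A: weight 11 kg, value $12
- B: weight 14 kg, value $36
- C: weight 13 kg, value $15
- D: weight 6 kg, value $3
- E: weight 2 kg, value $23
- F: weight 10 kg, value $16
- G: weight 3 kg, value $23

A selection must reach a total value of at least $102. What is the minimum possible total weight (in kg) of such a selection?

Subsets with value ≥ 102, sorted by total weight:
- A+B+E+F+G: weight 40, value 110
- B+C+E+F+G: weight 42, value 113
- A+B+C+E+G: weight 43, value 109
- A+B+D+E+F+G: weight 46, value 113
Minimum weight: 40 kg.

40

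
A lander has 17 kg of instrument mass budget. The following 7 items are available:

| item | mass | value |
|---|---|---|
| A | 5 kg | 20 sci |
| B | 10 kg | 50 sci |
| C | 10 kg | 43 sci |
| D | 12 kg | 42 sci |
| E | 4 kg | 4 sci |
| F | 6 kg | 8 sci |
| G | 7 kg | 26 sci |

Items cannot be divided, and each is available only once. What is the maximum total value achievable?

Check high-value combinations within 17 kg:
- B+G: mass 10+7=17, value 50+26=76
- A+B: mass 5+10=15, value 20+50=70
- C+G: mass 10+7=17, value 43+26=69
Best: 76 sci.

76 sci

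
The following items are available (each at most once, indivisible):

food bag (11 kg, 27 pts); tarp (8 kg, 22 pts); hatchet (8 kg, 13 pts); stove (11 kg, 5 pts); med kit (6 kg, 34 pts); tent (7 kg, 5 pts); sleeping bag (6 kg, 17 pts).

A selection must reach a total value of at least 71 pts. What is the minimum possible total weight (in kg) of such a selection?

20

Subsets with value ≥ 71, sorted by total weight:
- tarp+med kit+sleeping bag: weight 20, value 73
- food bag+med kit+sleeping bag: weight 23, value 78
- food bag+tarp+med kit: weight 25, value 83
- food bag+hatchet+med kit: weight 25, value 74
Minimum weight: 20 kg.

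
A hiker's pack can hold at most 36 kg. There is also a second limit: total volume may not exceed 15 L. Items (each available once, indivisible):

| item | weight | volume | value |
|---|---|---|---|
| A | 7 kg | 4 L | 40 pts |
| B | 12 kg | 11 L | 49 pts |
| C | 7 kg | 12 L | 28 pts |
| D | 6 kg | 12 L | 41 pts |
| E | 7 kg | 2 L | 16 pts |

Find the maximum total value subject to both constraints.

Feasible sets respecting both limits:
- A+B: weight 19, volume 15, value 89
- B+E: weight 19, volume 13, value 65
- D+E: weight 13, volume 14, value 57
Best: 89 pts.

89 pts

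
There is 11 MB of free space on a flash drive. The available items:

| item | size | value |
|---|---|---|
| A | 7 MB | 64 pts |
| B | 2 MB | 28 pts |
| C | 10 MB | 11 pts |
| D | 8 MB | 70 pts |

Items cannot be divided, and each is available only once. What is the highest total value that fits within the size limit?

98 pts

Check high-value combinations within 11 MB:
- B+D: size 2+8=10, value 28+70=98
- A+B: size 7+2=9, value 64+28=92
- D: size 8, value 70
Best: 98 pts.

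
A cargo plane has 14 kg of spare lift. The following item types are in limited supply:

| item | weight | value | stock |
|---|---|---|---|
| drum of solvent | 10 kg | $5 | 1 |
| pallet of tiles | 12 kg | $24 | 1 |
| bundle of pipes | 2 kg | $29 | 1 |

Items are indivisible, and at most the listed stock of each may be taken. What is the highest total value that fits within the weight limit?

$53

Top feasible selections:
- 1×pallet of tiles + 1×bundle of pipes: weight 14, value 53
- 1×drum of solvent + 1×bundle of pipes: weight 12, value 34
- 1×bundle of pipes: weight 2, value 29
- 1×pallet of tiles: weight 12, value 24
Best: $53.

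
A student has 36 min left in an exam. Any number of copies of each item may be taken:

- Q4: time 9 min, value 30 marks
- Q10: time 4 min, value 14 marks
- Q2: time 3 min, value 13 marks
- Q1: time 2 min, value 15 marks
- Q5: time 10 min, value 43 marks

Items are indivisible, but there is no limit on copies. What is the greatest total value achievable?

270 marks

Best value-per-unit is Q1 at 15/2, and filling with it alone uses time 18×2=36. No mix of the others beats 18×15 = 270.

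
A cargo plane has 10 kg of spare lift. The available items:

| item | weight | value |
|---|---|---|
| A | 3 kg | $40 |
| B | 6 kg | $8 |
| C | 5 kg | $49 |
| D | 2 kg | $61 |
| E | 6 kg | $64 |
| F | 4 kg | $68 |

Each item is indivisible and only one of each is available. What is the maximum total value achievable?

$169

Check high-value combinations within 10 kg:
- A+D+F: weight 3+2+4=9, value 40+61+68=169
- A+C+D: weight 3+5+2=10, value 40+49+61=150
- E+F: weight 6+4=10, value 64+68=132
- D+F: weight 2+4=6, value 61+68=129
- D+E: weight 2+6=8, value 61+64=125
Best: $169.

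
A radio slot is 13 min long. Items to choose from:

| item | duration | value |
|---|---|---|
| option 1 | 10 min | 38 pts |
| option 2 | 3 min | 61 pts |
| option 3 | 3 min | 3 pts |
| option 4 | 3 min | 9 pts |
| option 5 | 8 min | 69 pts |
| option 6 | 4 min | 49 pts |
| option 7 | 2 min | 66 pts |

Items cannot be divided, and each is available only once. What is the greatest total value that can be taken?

196 pts

Check high-value combinations within 13 min:
- option 2+option 5+option 7: duration 3+8+2=13, value 61+69+66=196
- option 2+option 4+option 6+option 7: duration 3+3+4+2=12, value 61+9+49+66=185
- option 2+option 3+option 6+option 7: duration 3+3+4+2=12, value 61+3+49+66=179
- option 2+option 6+option 7: duration 3+4+2=9, value 61+49+66=176
Best: 196 pts.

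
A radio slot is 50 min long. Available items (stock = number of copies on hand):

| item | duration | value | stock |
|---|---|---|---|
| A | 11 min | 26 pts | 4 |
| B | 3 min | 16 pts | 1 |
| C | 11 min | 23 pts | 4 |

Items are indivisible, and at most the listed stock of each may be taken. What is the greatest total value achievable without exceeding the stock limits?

120 pts

Top feasible selections:
- 4×A + 1×B: duration 47, value 120
- 3×A + 1×B + 1×C: duration 47, value 117
- 2×A + 1×B + 2×C: duration 47, value 114
Best: 120 pts.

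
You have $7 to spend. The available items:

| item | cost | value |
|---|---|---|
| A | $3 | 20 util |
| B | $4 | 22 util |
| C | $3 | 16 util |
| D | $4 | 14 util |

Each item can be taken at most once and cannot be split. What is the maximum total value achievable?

Check high-value combinations within $7:
- A+B: cost 3+4=7, value 20+22=42
- B+C: cost 4+3=7, value 22+16=38
- A+C: cost 3+3=6, value 20+16=36
- A+D: cost 3+4=7, value 20+14=34
- C+D: cost 3+4=7, value 16+14=30
Best: 42 util.

42 util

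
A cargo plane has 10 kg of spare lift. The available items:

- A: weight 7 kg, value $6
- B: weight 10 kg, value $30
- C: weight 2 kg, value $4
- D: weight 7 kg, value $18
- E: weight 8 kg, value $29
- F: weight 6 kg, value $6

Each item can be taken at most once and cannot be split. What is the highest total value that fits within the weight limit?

$33

Check high-value combinations within 10 kg:
- C+E: weight 2+8=10, value 4+29=33
- B: weight 10, value 30
- E: weight 8, value 29
- C+D: weight 2+7=9, value 4+18=22
- D: weight 7, value 18
Best: $33.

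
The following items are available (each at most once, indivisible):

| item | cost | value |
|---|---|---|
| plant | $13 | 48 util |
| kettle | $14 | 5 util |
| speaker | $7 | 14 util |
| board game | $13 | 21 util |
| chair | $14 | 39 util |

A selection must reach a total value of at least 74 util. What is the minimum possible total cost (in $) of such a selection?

Subsets with value ≥ 74, sorted by total cost:
- plant+chair: cost 27, value 87
- plant+speaker+board game: cost 33, value 83
- plant+speaker+chair: cost 34, value 101
Minimum cost: 27 $.

27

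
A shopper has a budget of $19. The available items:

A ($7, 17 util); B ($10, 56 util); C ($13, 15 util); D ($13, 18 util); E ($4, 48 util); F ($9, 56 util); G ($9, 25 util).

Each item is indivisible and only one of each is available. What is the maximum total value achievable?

112 util

Check high-value combinations within $19:
- B+F: cost 10+9=19, value 56+56=112
- E+F: cost 4+9=13, value 48+56=104
- B+E: cost 10+4=14, value 56+48=104
- F+G: cost 9+9=18, value 56+25=81
Best: 112 util.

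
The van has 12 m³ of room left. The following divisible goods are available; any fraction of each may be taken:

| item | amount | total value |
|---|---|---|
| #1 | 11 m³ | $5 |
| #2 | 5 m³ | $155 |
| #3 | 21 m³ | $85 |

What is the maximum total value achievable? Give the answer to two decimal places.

183.33

Take in order of value per unit:
- #2 (155/5 per unit): all 5 → value 155, running total 155.00
- #3 (85/21 per unit): 7 of 21 → value 7×85/21 = 28.3333, running total 183.33
Total 183.33.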